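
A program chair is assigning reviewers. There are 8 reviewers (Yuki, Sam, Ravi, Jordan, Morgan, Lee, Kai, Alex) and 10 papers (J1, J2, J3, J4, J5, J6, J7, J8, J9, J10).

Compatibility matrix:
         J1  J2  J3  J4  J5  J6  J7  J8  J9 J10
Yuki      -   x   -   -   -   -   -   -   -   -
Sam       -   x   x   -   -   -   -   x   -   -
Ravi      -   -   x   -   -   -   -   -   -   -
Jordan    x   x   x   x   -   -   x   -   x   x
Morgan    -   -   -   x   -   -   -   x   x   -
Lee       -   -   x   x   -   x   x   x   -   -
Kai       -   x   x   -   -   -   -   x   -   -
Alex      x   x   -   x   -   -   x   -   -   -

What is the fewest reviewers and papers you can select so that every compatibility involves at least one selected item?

7

A maximum matching has 7 edges (e.g. Yuki–J2, Sam–J8, Ravi–J3, Jordan–J9, Morgan–J4, Lee–J6, Alex–J7).
By König's theorem the minimum vertex cover has the same size. One such cover is {Jordan, Morgan, Lee, Alex, J2, J3, J8}.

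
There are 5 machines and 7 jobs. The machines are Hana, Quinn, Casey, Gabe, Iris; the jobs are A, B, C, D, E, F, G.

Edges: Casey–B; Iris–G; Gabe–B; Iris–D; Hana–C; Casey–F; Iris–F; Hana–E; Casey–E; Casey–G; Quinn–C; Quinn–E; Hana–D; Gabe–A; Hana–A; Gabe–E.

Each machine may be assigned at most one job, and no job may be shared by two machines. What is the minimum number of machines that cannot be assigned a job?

0

One maximum matching: Hana→D, Quinn→C, Casey→E, Gabe→B, Iris→F.
All 5 machines are matched, so no larger matching exists.
That matches 5 of the 5, leaving 0 unmatched; no matching can do better.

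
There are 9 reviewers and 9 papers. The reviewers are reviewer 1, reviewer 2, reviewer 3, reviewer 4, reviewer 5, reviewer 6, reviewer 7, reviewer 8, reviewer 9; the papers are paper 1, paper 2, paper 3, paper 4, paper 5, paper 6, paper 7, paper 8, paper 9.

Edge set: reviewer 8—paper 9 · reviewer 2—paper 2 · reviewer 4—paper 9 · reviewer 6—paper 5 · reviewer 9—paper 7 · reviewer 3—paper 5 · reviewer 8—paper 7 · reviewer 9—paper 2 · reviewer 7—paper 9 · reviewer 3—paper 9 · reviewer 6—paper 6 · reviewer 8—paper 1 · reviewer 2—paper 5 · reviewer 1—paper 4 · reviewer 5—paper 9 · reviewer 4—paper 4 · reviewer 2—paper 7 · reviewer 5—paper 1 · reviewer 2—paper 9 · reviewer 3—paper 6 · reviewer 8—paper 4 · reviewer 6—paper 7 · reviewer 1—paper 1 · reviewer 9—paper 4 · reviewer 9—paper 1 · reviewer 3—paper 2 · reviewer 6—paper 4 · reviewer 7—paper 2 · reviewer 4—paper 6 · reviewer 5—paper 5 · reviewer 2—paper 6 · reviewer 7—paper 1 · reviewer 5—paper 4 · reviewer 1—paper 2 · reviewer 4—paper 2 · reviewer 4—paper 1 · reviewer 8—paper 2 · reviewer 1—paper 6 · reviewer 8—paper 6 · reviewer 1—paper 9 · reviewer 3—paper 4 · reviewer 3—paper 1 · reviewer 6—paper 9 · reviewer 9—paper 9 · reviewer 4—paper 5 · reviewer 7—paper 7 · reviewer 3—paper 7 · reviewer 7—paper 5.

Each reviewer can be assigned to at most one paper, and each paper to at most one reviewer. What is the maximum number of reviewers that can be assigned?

A valid assignment of size 7: reviewer 1→paper 1, reviewer 2→paper 7, reviewer 3→paper 4, reviewer 4→paper 6, reviewer 5→paper 9, reviewer 6→paper 5, reviewer 7→paper 2.
The set {reviewer 1, reviewer 2, reviewer 3, reviewer 4, reviewer 5, reviewer 6, reviewer 7, reviewer 8, reviewer 9} has only 7 neighbours ({paper 1, paper 2, paper 4, paper 5, paper 6, paper 7, paper 9}), so by Hall's theorem at most 7 of the 9 reviewers can be matched.

7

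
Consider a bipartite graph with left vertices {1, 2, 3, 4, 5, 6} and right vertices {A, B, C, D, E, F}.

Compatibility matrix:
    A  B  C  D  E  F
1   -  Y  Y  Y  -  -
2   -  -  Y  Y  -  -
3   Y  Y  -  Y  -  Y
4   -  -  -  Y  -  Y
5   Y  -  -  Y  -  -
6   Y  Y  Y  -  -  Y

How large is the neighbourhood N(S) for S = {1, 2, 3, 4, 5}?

5

The union of neighbours of {1, 2, 3, 4, 5} is {A, B, C, D, F}, which has 5 elements.
Since |N(S)| = 5 ≥ |S| = 5, Hall's condition holds for this subset.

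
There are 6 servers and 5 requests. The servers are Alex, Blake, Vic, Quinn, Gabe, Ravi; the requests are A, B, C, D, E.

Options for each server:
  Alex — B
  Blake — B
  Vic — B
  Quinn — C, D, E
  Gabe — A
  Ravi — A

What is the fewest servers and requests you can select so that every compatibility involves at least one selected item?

3

{Quinn, A, B} is a vertex cover of size 3: every edge has an endpoint in this set.
No smaller cover exists because Alex–B, Quinn–E, Gabe–A is a matching of size 3, and a cover must include an endpoint of each of these disjoint edges (König's theorem).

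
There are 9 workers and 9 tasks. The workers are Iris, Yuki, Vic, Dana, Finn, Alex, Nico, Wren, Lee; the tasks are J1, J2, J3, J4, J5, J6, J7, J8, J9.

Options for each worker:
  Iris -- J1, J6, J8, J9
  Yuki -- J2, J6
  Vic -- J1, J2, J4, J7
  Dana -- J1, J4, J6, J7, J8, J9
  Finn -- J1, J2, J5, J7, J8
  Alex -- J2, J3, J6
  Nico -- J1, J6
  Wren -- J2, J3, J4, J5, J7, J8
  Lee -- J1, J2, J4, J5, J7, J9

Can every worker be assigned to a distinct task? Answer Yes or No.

A valid assignment of size 9: Iris-J6, Yuki-J2, Vic-J4, Dana-J8, Finn-J5, Alex-J3, Nico-J1, Wren-J7, Lee-J9.
Every worker is matched, so this is a perfect matching.

Yes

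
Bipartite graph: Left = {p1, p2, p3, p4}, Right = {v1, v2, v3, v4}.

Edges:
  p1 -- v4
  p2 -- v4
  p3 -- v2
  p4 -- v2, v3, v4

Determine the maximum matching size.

A valid assignment of size 3: p1-v4, p3-v2, p4-v3.
The set {p1, p2} has only 1 neighbour ({v4}), so by Hall's theorem at most 3 of the 4 left vertices can be matched.

3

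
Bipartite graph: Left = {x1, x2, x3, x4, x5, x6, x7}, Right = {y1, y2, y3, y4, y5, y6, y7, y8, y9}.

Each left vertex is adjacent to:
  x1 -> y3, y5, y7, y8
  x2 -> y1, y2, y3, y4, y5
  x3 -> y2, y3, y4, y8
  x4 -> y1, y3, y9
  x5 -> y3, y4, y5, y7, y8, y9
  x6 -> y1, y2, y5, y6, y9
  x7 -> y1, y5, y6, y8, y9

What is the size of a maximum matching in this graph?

7

A valid assignment of size 7: x1→y3, x2→y4, x3→y8, x4→y1, x5→y7, x6→y9, x7→y6.
This saturates every left vertex, so 7 is the maximum.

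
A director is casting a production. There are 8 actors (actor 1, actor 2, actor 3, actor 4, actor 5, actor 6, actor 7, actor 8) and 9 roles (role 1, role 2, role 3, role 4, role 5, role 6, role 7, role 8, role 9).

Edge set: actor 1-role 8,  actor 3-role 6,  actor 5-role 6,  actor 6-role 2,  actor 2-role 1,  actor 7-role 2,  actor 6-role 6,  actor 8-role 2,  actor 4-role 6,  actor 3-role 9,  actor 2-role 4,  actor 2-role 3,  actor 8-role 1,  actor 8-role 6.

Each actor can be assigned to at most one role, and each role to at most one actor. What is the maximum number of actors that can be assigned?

6

One maximum matching: actor 1–role 8, actor 2–role 3, actor 3–role 9, actor 4–role 6, actor 6–role 2, actor 8–role 1.
The set {actor 4, actor 5, actor 6, actor 7} has only 2 neighbours ({role 2, role 6}), so by Hall's theorem at most 6 of the 8 actors can be matched.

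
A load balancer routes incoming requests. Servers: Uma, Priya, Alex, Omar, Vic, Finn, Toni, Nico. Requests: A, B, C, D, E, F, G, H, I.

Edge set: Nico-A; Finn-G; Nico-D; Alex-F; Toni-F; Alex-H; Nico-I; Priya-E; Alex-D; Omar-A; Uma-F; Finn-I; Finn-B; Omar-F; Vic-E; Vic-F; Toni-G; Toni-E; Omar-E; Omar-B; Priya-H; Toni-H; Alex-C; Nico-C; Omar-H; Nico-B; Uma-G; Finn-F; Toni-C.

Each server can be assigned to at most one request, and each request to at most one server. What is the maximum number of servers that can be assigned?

8

A valid assignment of size 8: Uma-G, Priya-H, Alex-D, Omar-E, Vic-F, Finn-B, Toni-C, Nico-A.
All 8 servers are matched, so no larger matching exists.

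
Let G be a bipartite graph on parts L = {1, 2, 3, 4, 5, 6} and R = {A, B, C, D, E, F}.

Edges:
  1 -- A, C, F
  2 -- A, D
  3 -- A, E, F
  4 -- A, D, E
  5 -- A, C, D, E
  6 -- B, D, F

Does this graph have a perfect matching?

A valid assignment of size 6: 1–C, 2–A, 3–F, 4–D, 5–E, 6–B.
All 6 left vertices are covered.

Yes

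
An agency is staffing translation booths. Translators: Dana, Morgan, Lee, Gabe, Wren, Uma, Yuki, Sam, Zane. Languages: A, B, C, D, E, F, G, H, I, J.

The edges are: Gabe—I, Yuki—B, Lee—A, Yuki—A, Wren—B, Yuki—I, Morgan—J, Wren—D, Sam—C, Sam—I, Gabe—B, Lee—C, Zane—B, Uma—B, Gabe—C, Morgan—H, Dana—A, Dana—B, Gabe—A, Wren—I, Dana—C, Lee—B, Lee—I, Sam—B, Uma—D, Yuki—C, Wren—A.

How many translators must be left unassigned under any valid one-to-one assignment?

3

A valid assignment of size 6: Dana–C, Morgan–J, Lee–A, Gabe–I, Wren–D, Uma–B.
The set {Dana, Lee, Gabe, Wren, Uma, Yuki, Sam, Zane} has only 5 neighbours ({A, B, C, D, I}), so by Hall's theorem at most 6 of the 9 translators can be matched.
That matches 6 of the 9, leaving 3 unmatched; no matching can do better.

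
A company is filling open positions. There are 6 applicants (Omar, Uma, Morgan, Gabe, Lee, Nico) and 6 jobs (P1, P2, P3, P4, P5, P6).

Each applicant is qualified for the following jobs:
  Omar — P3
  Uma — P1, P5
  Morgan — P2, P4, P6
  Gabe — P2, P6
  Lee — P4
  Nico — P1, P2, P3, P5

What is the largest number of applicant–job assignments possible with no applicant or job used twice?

6

A valid assignment of size 6: Omar–P3, Uma–P5, Morgan–P6, Gabe–P2, Lee–P4, Nico–P1.
All 6 applicants are matched, so no larger matching exists.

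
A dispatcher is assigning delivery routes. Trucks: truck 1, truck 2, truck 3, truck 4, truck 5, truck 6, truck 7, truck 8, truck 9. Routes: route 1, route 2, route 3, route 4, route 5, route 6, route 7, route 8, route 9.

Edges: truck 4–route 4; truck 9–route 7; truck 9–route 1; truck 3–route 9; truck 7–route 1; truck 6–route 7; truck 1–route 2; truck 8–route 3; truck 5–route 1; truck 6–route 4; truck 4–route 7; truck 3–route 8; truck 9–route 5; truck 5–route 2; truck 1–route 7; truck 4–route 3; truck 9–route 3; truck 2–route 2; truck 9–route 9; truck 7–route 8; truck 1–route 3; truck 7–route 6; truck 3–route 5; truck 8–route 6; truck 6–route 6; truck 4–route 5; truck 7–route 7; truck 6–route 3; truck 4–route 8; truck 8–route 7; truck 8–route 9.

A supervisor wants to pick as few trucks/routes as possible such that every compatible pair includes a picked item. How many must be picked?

The 9 edges truck 1–route 7, truck 2–route 2, truck 3–route 8, truck 4–route 5, truck 5–route 1, truck 6–route 4, truck 7–route 6, truck 8–route 9, truck 9–route 3 form a matching, so any vertex cover needs at least 9 vertices (one per matched edge).
Conversely {truck 1, truck 2, truck 3, truck 4, truck 5, truck 6, truck 7, truck 8, truck 9} meets every edge and has exactly 9 vertices, so 9 is optimal.

9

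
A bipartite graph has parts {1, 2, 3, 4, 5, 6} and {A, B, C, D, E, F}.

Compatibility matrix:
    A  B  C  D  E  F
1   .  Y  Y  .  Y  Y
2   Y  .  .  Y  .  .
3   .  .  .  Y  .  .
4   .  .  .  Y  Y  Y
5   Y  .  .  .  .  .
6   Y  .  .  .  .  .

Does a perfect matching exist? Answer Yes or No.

The set {2, 3, 5, 6} has only 2 neighbours ({A, D}), so by Hall's theorem at most 4 of the 6 left vertices can be matched.
Hence no matching covers every left vertex.

No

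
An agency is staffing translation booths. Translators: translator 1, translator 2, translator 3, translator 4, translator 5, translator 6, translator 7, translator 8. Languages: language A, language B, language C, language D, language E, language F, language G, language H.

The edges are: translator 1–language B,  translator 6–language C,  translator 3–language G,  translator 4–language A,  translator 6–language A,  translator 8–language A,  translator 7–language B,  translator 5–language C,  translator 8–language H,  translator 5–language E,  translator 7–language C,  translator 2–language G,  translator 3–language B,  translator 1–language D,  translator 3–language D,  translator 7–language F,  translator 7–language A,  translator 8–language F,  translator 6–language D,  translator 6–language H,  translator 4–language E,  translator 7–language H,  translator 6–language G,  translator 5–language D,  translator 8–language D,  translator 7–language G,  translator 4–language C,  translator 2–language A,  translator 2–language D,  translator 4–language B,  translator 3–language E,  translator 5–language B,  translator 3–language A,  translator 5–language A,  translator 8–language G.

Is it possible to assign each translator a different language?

Yes

One maximum matching: translator 1-language D, translator 2-language G, translator 3-language E, translator 4-language A, translator 5-language C, translator 6-language H, translator 7-language B, translator 8-language F.
Every translator is matched, so this is a perfect matching.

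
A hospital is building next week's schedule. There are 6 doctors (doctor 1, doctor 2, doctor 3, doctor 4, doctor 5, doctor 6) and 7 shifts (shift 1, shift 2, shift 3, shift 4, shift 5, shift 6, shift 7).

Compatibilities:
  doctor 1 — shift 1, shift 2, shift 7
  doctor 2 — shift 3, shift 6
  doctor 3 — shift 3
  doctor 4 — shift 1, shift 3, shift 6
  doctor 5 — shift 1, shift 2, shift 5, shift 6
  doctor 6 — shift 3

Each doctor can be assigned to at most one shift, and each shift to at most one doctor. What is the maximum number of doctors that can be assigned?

One maximum matching: doctor 1→shift 7, doctor 2→shift 6, doctor 3→shift 3, doctor 4→shift 1, doctor 5→shift 2.
The set {doctor 3, doctor 6} has only 1 neighbour ({shift 3}), so by Hall's theorem at most 5 of the 6 doctors can be matched.

5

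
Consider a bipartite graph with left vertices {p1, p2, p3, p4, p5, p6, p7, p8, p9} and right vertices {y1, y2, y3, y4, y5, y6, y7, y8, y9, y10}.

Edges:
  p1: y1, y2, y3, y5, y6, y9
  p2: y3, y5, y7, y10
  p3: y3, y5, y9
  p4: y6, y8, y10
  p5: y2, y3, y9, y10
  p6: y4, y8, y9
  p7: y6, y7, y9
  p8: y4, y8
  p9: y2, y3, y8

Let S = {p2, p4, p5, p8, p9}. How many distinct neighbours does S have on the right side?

The union of neighbours of {p2, p4, p5, p8, p9} is {y2, y3, y4, y5, y6, y7, y8, y9, y10}, which has 9 elements.
Since |N(S)| = 9 ≥ |S| = 5, Hall's condition holds for this subset.

9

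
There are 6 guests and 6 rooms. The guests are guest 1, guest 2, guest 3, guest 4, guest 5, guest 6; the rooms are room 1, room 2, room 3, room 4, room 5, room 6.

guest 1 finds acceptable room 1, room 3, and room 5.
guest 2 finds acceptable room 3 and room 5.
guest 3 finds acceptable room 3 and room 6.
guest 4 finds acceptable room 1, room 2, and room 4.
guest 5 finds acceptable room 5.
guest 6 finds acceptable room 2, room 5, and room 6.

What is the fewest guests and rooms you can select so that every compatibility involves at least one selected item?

6

A maximum matching has 6 edges (e.g. guest 1–room 1, guest 2–room 3, guest 3–room 6, guest 4–room 4, guest 5–room 5, guest 6–room 2).
By König's theorem the minimum vertex cover has the same size. One such cover is {guest 1, guest 2, guest 3, guest 4, guest 5, guest 6}.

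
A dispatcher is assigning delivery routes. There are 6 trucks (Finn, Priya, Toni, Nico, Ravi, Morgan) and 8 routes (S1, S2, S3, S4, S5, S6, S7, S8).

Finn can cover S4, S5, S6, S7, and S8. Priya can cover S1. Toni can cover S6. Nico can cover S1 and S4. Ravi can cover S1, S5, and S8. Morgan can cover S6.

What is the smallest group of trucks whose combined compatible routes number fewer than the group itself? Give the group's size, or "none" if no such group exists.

2

Take S = {Toni, Morgan}. Its neighbourhood is {S6}, so |N(S)| = 1 < |S| = 2.
No single vertex violates Hall's condition since each has at least one neighbour, so 2 is the minimum.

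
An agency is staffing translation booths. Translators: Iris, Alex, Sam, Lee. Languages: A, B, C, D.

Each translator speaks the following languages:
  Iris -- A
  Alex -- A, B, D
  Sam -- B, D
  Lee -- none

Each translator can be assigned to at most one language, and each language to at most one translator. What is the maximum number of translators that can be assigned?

3

For example, pair Iris-A, Alex-D, Sam-B.
The set {Lee} has only 0 neighbours (∅), so by Hall's theorem at most 3 of the 4 translators can be matched.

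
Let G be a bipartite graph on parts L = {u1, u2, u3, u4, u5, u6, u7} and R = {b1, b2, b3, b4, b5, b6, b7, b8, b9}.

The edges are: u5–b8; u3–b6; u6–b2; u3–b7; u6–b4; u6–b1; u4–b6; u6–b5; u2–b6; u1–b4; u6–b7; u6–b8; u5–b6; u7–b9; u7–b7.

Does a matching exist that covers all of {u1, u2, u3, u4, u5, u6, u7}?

The set {u2, u4} has only 1 neighbour ({b6}), so by Hall's theorem at most 6 of the 7 left vertices can be matched.
Hence no matching covers every left vertex.

No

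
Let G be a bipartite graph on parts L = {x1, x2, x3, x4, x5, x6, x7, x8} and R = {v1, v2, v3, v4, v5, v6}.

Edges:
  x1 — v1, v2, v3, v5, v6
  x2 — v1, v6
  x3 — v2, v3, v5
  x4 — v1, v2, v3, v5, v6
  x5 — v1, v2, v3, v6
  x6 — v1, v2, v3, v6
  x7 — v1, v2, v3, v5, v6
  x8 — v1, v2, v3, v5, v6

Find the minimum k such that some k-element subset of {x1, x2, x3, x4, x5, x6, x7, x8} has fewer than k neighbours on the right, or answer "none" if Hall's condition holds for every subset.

6

Take S = {x1, x2, x3, x4, x5, x6}. Its neighbourhood is {v1, v2, v3, v5, v6}, so |N(S)| = 5 < |S| = 6.
Every subset of size less than 6 has at least as many neighbours as members, so 6 is the minimum.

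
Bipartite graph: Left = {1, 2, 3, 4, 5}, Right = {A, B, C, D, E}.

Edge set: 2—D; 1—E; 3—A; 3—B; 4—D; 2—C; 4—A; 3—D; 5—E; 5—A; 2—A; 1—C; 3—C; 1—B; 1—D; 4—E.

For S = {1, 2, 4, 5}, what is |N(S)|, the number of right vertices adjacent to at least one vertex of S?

5

The union of neighbours of {1, 2, 4, 5} is {A, B, C, D, E}, which has 5 elements.
Since |N(S)| = 5 ≥ |S| = 4, Hall's condition holds for this subset.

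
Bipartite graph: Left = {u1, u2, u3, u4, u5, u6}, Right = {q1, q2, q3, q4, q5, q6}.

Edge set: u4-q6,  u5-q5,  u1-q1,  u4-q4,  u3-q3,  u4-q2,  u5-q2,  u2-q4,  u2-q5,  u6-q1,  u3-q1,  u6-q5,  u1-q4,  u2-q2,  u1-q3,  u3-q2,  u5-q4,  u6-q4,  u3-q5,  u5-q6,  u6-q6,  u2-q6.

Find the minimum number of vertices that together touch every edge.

The 6 edges u1–q3, u2–q5, u3–q1, u4–q4, u5–q2, u6–q6 form a matching, so any vertex cover needs at least 6 vertices (one per matched edge).
Conversely {u1, u2, u3, u4, u5, u6} meets every edge and has exactly 6 vertices, so 6 is optimal.

6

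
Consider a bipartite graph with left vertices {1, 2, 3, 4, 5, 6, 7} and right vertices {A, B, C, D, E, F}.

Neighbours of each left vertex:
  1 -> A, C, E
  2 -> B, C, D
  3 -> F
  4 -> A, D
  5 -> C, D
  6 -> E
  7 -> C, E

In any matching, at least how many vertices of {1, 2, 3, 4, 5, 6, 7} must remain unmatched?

1

For example, pair 1-C, 2-B, 3-F, 4-A, 5-D, 6-E.
The set {1, 4, 5, 6, 7} has only 4 neighbours ({A, C, D, E}), so by Hall's theorem at most 6 of the 7 left vertices can be matched.
That matches 6 of the 7, leaving 1 unmatched; no matching can do better.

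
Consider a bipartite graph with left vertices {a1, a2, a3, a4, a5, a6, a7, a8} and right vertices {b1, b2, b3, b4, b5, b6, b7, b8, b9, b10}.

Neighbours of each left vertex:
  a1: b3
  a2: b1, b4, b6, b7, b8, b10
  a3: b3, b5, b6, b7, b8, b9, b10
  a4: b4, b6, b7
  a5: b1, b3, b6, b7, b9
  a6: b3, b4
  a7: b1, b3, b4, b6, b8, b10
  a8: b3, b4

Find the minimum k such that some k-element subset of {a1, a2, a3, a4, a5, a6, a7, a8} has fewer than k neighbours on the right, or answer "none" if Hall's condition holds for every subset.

Take S = {a1, a6, a8}. Its neighbourhood is {b3, b4}, so |N(S)| = 2 < |S| = 3.
Every subset of size less than 3 has at least as many neighbours as members, so 3 is the minimum.

3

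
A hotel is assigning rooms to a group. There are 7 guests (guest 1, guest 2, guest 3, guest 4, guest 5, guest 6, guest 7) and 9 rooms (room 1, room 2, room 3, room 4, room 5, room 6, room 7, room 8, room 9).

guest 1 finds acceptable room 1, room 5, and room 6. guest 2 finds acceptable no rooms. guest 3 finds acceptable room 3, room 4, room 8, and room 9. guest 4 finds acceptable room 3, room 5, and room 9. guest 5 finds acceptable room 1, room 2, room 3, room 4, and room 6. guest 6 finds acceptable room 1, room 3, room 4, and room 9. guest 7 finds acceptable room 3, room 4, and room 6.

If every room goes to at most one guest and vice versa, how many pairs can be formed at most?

For example, pair guest 1→room 6, guest 3→room 9, guest 4→room 5, guest 5→room 2, guest 6→room 4, guest 7→room 3.
The set {guest 2} has only 0 neighbours (∅), so by Hall's theorem at most 6 of the 7 guests can be matched.

6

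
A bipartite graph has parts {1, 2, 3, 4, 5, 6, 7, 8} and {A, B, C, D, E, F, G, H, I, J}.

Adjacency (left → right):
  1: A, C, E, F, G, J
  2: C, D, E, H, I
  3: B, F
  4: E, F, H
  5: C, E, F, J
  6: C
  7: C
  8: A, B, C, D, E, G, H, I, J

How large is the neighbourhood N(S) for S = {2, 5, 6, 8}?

The union of neighbours of {2, 5, 6, 8} is {A, B, C, D, E, F, G, H, I, J}, which has 10 elements.
Since |N(S)| = 10 ≥ |S| = 4, Hall's condition holds for this subset.

10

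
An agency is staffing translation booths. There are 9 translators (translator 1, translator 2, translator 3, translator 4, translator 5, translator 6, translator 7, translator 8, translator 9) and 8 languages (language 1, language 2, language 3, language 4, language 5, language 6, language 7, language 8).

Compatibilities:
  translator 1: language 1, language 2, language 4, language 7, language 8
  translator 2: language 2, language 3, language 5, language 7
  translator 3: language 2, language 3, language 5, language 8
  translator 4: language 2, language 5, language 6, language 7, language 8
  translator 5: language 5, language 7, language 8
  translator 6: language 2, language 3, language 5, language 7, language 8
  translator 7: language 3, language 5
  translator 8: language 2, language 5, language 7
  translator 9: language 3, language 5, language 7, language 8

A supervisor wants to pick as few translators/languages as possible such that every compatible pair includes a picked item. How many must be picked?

7

A maximum matching has 7 edges (e.g. translator 1–language 4, translator 2–language 2, translator 3–language 8, translator 4–language 6, translator 5–language 7, translator 6–language 5, translator 7–language 3).
By König's theorem the minimum vertex cover has the same size. One such cover is {translator 1, translator 4, language 2, language 3, language 5, language 7, language 8}.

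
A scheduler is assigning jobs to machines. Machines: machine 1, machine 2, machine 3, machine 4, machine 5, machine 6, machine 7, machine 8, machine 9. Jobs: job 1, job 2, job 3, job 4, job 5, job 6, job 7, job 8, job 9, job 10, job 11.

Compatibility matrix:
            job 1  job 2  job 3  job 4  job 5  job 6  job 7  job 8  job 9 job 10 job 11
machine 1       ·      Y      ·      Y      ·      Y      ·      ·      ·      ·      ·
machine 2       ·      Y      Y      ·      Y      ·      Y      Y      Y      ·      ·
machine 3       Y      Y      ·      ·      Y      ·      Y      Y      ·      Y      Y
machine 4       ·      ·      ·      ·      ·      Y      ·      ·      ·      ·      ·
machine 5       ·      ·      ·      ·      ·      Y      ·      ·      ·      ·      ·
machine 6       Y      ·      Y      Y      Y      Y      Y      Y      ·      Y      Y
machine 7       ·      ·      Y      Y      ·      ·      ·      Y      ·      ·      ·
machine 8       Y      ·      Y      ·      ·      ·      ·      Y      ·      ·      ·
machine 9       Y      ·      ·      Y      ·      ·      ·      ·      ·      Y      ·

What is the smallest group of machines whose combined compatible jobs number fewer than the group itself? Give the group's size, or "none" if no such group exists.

Take S = {machine 4, machine 5}. Its neighbourhood is {job 6}, so |N(S)| = 1 < |S| = 2.
No single vertex violates Hall's condition since each has at least one neighbour, so 2 is the minimum.

2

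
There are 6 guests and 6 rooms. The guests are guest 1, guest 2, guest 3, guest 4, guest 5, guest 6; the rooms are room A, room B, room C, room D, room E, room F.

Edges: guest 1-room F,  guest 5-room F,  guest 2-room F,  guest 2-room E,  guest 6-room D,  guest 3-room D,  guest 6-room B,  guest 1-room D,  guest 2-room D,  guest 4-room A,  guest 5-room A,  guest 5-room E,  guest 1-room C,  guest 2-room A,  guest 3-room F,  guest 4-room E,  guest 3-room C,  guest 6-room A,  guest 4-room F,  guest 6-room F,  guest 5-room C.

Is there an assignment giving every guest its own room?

Yes

One maximum matching: guest 1-room C, guest 2-room A, guest 3-room D, guest 4-room E, guest 5-room F, guest 6-room B.
Every guest is matched, so this is a perfect matching.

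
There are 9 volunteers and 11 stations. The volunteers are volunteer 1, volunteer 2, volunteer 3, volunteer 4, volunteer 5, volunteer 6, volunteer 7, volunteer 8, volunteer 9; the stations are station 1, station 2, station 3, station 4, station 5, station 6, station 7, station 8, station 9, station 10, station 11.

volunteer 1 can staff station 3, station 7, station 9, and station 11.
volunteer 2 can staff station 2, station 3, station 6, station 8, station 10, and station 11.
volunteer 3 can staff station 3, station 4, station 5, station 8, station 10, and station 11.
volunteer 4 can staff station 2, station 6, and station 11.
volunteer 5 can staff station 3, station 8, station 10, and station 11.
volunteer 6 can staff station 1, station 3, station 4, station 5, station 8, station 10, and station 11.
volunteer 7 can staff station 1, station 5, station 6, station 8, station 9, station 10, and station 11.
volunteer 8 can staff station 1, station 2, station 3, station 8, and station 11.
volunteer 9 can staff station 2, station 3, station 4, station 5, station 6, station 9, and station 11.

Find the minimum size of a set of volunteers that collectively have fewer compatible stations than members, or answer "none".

A matching saturating every volunteer exists, for instance volunteer 1→station 7, volunteer 2→station 6, volunteer 3→station 5, volunteer 4→station 11, volunteer 5→station 10, volunteer 6→station 3, volunteer 7→station 1, volunteer 8→station 8, volunteer 9→station 2.
By Hall's marriage theorem, this means |N(S)| ≥ |S| for every subset S, so no violating subset exists.

none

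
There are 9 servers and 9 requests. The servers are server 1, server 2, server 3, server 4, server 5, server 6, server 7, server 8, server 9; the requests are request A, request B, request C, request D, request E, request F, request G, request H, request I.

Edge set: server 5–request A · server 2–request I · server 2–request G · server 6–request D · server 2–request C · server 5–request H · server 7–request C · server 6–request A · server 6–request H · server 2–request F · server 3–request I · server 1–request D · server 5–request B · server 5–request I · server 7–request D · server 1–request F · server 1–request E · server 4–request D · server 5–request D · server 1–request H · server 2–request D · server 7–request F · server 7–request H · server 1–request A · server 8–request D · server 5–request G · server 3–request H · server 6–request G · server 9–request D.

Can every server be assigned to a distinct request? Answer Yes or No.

No

The set {server 4, server 8, server 9} has only 1 neighbour ({request D}), so by Hall's theorem at most 7 of the 9 servers can be matched.
Hence no matching covers every server.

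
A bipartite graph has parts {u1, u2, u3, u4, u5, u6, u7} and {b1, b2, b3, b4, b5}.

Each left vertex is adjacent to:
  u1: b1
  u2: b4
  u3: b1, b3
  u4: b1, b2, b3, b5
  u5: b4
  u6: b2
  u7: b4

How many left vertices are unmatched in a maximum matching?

2

A valid assignment of size 5: u1-b1, u2-b4, u3-b3, u4-b5, u6-b2.
The set {u2, u5, u7} has only 1 neighbour ({b4}), so by Hall's theorem at most 5 of the 7 left vertices can be matched.
That matches 5 of the 7, leaving 2 unmatched; no matching can do better.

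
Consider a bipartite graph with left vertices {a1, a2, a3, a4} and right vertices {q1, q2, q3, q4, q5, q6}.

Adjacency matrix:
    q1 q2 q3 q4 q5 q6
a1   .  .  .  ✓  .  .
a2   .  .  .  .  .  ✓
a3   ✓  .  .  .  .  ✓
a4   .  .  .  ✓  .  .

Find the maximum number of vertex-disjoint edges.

For example, pair a1-q4, a2-q6, a3-q1.
The set {a1, a4} has only 1 neighbour ({q4}), so by Hall's theorem at most 3 of the 4 left vertices can be matched.

3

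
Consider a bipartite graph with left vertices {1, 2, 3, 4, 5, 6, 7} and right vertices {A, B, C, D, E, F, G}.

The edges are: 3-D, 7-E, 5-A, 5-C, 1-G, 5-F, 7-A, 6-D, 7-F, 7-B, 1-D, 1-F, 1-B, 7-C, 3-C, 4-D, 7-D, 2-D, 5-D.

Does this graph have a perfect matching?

No

The set {2, 4, 6} has only 1 neighbour ({D}), so by Hall's theorem at most 5 of the 7 left vertices can be matched.
Hence no matching covers every left vertex.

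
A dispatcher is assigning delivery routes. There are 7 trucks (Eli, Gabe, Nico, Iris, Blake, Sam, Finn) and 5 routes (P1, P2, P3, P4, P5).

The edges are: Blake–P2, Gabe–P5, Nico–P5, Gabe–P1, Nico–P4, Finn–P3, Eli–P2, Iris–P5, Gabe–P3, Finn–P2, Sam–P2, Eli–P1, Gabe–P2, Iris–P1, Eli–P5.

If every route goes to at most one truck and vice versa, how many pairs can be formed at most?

One maximum matching: Eli–P5, Gabe–P3, Nico–P4, Iris–P1, Blake–P2.
The set {Eli, Gabe, Iris, Blake, Sam, Finn} has only 4 neighbours ({P1, P2, P3, P5}), so by Hall's theorem at most 5 of the 7 trucks can be matched.

5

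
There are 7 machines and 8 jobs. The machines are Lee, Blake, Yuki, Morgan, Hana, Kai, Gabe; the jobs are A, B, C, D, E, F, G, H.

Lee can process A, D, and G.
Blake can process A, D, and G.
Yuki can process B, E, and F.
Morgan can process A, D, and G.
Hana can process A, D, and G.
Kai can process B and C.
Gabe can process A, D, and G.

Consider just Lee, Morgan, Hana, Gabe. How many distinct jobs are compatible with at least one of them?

The union of neighbours of {Lee, Morgan, Hana, Gabe} is {A, D, G}, which has 3 elements.
Since |N(S)| = 3 < |S| = 4, Hall's condition fails for this subset.

3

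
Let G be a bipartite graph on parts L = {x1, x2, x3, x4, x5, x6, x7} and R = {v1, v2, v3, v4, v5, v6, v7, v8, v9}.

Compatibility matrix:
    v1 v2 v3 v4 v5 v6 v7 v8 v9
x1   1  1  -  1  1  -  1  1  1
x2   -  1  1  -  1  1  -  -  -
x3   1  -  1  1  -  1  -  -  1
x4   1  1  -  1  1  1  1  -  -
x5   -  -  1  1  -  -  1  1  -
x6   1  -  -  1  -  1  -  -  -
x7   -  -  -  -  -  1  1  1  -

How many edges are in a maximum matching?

7

One maximum matching: x1–v8, x2–v3, x3–v4, x4–v2, x5–v7, x6–v1, x7–v6.
This saturates every left vertex, so 7 is the maximum.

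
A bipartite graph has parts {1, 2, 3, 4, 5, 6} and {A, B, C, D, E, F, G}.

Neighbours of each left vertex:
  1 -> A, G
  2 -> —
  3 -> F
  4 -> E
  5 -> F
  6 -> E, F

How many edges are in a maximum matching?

For example, pair 1-G, 3-F, 4-E.
The set {2, 3, 4, 5, 6} has only 2 neighbours ({E, F}), so by Hall's theorem at most 3 of the 6 left vertices can be matched.

3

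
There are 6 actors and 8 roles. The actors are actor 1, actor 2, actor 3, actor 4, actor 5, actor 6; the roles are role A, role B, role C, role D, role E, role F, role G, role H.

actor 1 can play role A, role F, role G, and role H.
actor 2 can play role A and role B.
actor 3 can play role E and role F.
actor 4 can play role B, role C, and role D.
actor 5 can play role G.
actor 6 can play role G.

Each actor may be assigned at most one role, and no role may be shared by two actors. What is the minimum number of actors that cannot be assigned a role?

1

One maximum matching: actor 1-role H, actor 2-role B, actor 3-role F, actor 4-role D, actor 5-role G.
The set {actor 5, actor 6} has only 1 neighbour ({role G}), so by Hall's theorem at most 5 of the 6 actors can be matched.
That matches 5 of the 6, leaving 1 unmatched; no matching can do better.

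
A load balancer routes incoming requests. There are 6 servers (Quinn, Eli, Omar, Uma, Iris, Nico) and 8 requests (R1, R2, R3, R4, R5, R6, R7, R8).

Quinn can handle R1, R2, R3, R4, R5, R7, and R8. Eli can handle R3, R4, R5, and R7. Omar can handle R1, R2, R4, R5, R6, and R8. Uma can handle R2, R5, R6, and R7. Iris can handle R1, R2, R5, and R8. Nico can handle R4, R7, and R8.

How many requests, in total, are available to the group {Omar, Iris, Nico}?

The union of neighbours of {Omar, Iris, Nico} is {R1, R2, R4, R5, R6, R7, R8}, which has 7 elements.
Since |N(S)| = 7 ≥ |S| = 3, Hall's condition holds for this subset.

7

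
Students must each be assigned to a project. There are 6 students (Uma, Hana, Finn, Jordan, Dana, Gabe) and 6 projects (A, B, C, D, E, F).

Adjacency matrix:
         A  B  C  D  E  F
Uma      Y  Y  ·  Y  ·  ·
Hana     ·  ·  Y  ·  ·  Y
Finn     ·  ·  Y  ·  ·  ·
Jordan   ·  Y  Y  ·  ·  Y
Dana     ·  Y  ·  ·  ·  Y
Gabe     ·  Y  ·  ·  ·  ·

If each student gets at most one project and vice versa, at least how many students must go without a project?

One maximum matching: Uma–D, Hana–F, Finn–C, Jordan–B.
The set {Hana, Finn, Jordan, Dana, Gabe} has only 3 neighbours ({B, C, F}), so by Hall's theorem at most 4 of the 6 students can be matched.
That matches 4 of the 6, leaving 2 unmatched; no matching can do better.

2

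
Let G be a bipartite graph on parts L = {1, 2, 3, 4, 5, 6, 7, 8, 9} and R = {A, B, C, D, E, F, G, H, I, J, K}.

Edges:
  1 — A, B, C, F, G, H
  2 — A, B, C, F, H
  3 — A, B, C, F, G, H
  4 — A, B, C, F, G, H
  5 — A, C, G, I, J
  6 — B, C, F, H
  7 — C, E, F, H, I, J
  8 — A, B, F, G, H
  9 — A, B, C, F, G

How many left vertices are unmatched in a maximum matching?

A valid assignment of size 8: 1-C, 2-H, 3-A, 4-B, 5-J, 6-F, 7-E, 8-G.
The set {1, 2, 3, 4, 6, 8, 9} has only 6 neighbours ({A, B, C, F, G, H}), so by Hall's theorem at most 8 of the 9 left vertices can be matched.
That matches 8 of the 9, leaving 1 unmatched; no matching can do better.

1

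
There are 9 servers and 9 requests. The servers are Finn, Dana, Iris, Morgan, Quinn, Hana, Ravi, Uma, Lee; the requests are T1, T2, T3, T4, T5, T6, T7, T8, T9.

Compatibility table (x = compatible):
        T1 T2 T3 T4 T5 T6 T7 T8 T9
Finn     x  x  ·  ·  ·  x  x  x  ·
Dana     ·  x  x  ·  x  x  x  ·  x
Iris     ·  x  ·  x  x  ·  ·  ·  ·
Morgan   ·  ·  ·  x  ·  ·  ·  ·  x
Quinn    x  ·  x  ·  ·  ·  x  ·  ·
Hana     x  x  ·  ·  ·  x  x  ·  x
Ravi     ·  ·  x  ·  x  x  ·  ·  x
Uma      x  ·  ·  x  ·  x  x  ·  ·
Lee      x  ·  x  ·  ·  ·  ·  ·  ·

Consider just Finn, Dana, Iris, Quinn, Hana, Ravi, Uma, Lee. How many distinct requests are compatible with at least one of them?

The union of neighbours of {Finn, Dana, Iris, Quinn, Hana, Ravi, Uma, Lee} is {T1, T2, T3, T4, T5, T6, T7, T8, T9}, which has 9 elements.
Since |N(S)| = 9 ≥ |S| = 8, Hall's condition holds for this subset.

9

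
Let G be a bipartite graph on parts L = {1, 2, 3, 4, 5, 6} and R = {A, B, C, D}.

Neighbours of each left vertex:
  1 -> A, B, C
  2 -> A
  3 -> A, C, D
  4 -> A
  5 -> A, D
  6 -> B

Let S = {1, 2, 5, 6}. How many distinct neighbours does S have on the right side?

4

The union of neighbours of {1, 2, 5, 6} is {A, B, C, D}, which has 4 elements.
Since |N(S)| = 4 ≥ |S| = 4, Hall's condition holds for this subset.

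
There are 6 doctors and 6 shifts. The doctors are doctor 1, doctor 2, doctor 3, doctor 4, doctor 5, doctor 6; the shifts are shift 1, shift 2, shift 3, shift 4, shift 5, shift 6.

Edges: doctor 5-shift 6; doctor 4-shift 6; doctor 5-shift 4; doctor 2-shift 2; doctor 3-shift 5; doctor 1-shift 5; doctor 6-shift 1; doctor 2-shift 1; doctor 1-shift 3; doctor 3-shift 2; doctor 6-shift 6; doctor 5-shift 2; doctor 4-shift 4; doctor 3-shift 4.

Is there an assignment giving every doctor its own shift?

Yes

For example, pair doctor 1→shift 3, doctor 2→shift 1, doctor 3→shift 5, doctor 4→shift 4, doctor 5→shift 2, doctor 6→shift 6.
Every doctor is matched, so this is a perfect matching.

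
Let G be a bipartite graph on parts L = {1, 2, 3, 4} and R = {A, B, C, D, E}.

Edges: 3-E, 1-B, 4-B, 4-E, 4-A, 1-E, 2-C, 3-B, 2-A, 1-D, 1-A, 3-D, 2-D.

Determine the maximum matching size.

A valid assignment of size 4: 1-D, 2-C, 3-E, 4-B.
All 4 left vertices are matched, so no larger matching exists.

4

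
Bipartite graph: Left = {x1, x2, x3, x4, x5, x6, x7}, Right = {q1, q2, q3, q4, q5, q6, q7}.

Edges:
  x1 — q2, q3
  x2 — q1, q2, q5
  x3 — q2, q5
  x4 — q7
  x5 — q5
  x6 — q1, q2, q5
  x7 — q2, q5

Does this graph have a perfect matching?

The set {x2, x3, x5, x6, x7} has only 3 neighbours ({q1, q2, q5}), so by Hall's theorem at most 5 of the 7 left vertices can be matched.
Hence no matching covers every left vertex.

No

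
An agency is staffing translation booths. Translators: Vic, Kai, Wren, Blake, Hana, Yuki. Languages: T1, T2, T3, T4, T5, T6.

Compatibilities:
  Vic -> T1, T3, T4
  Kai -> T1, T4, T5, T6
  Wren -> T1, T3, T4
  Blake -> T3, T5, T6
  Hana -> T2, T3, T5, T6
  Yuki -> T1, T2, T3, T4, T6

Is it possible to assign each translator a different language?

For example, pair Vic–T3, Kai–T5, Wren–T1, Blake–T6, Hana–T2, Yuki–T4.
All 6 translators are covered.

Yes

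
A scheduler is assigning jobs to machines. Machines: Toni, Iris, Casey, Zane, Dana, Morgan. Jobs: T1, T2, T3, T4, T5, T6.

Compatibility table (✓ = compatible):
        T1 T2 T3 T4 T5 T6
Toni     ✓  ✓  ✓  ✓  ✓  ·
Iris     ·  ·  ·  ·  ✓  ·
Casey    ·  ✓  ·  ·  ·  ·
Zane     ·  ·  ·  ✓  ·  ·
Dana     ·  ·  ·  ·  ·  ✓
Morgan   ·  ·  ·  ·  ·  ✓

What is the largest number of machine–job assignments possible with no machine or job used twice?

A valid assignment of size 5: Toni–T3, Iris–T5, Casey–T2, Zane–T4, Dana–T6.
The set {Dana, Morgan} has only 1 neighbour ({T6}), so by Hall's theorem at most 5 of the 6 machines can be matched.

5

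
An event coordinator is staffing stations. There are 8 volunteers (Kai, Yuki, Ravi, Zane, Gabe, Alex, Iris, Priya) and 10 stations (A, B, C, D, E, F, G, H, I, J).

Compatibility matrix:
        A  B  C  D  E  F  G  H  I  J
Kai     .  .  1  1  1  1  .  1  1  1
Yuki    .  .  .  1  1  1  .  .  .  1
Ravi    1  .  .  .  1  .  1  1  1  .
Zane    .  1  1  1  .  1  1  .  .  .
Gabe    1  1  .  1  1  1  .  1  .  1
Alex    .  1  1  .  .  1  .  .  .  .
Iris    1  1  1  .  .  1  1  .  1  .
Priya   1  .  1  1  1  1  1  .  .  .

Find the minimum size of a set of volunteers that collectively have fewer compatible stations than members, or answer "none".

none

A matching saturating every volunteer exists, for instance Kai→J, Yuki→D, Ravi→E, Zane→B, Gabe→H, Alex→F, Iris→A, Priya→G.
By Hall's marriage theorem, this means |N(S)| ≥ |S| for every subset S, so no violating subset exists.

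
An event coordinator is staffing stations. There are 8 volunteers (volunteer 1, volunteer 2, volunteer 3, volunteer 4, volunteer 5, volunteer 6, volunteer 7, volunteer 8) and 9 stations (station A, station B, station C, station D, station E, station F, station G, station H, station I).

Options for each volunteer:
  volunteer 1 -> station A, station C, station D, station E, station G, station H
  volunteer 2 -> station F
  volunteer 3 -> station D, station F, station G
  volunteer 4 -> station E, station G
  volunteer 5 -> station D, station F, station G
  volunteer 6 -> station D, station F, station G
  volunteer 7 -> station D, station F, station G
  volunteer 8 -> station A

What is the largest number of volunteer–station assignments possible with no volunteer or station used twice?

6

A valid assignment of size 6: volunteer 1–station C, volunteer 2–station F, volunteer 3–station G, volunteer 4–station E, volunteer 5–station D, volunteer 8–station A.
The set {volunteer 2, volunteer 3, volunteer 5, volunteer 6, volunteer 7} has only 3 neighbours ({station D, station F, station G}), so by Hall's theorem at most 6 of the 8 volunteers can be matched.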